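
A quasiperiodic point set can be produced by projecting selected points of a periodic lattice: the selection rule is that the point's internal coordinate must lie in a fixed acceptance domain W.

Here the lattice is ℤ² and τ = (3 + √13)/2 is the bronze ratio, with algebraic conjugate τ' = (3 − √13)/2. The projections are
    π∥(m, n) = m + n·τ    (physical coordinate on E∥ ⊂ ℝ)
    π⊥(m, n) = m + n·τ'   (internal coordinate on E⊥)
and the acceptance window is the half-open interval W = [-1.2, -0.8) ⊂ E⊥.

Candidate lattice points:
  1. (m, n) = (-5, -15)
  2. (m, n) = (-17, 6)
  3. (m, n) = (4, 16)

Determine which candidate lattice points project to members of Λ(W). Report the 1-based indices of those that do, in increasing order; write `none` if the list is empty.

3

Compute τ' = (3−√13)/2 = -0.3028, so π⊥(m,n) = m -0.3028·n.
#1 (-5,-15): internal coord -5 + (-15)·τ' = -0.4584; -0.4584 ∉ [-1.2, -0.8) → out
#2 (-17,6): internal coord -17 + (6)·τ' = -18.8167; -18.8167 ∉ [-1.2, -0.8) → out
#3 (4,16): internal coord 4 + (16)·τ' = -0.8444; -0.8444 ∈ [-1.2, -0.8) → IN Λ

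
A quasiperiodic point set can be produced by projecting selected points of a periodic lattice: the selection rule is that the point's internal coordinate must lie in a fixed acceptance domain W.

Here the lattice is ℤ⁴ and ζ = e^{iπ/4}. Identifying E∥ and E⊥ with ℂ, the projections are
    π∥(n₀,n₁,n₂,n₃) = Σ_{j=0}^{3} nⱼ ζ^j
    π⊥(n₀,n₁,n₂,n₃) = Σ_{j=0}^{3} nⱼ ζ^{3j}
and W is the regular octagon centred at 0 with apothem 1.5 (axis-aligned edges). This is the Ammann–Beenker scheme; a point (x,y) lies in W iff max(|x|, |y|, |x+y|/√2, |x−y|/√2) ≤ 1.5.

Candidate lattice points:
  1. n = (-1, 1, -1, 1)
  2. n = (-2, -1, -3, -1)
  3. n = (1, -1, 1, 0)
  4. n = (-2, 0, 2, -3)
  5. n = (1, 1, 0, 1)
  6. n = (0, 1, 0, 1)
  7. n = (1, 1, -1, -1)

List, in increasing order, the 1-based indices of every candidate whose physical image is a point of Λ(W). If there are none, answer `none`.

Internal map: ζ^{3j} for j=0..3 gives (1,0), (−√2/2,√2/2), (0,−1), (√2/2,√2/2).
#1 (-1, 1, -1, 1): internal (-1.00000, 2.41421); octagon support 2.41421 vs apothem 1.5 → ∉ W
#2 (-2, -1, -3, -1): internal (-2.00000, 1.58579); octagon support 2.53553 vs apothem 1.5 → ∉ W
#3 (1, -1, 1, 0): internal (1.70711, -1.70711); octagon support 2.41421 vs apothem 1.5 → ∉ W
#4 (-2, 0, 2, -3): internal (-4.12132, -4.12132); octagon support 5.82843 vs apothem 1.5 → ∉ W
#5 (1, 1, 0, 1): internal (1.00000, 1.41421); octagon support 1.70711 vs apothem 1.5 → ∉ W
#6 (0, 1, 0, 1): internal (0.00000, 1.41421); octagon support 1.41421 vs apothem 1.5 → ∈ W
#7 (1, 1, -1, -1): internal (-0.41421, 1.00000); octagon support 1.00000 vs apothem 1.5 → ∈ W

6, 7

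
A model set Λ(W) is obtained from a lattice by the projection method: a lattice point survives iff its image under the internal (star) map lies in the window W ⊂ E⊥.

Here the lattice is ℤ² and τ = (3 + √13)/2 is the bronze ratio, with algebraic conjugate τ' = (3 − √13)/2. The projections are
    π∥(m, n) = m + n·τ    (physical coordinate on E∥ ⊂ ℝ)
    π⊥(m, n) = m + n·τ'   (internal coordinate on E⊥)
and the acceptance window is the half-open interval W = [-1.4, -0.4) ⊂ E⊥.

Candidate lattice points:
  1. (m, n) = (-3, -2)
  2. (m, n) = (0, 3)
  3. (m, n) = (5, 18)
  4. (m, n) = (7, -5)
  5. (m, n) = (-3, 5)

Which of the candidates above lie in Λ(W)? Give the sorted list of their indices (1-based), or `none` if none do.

τ' = (3−√13)/2 ≈ -0.30278.
#1 (-3,-2): internal coord -3 + (-2)·τ' = -2.39445; -2.39445 ∉ [-1.4, -0.4) → out
#2 (0,3): internal coord 0 + (3)·τ' = -0.90833; -0.90833 ∈ [-1.4, -0.4) → IN Λ
#3 (5,18): internal coord 5 + (18)·τ' = -0.44996; -0.44996 ∈ [-1.4, -0.4) → IN Λ
#4 (7,-5): internal coord 7 + (-5)·τ' = +8.51388; +8.51388 ∉ [-1.4, -0.4) → out
#5 (-3,5): internal coord -3 + (5)·τ' = -4.51388; -4.51388 ∉ [-1.4, -0.4) → out

2, 3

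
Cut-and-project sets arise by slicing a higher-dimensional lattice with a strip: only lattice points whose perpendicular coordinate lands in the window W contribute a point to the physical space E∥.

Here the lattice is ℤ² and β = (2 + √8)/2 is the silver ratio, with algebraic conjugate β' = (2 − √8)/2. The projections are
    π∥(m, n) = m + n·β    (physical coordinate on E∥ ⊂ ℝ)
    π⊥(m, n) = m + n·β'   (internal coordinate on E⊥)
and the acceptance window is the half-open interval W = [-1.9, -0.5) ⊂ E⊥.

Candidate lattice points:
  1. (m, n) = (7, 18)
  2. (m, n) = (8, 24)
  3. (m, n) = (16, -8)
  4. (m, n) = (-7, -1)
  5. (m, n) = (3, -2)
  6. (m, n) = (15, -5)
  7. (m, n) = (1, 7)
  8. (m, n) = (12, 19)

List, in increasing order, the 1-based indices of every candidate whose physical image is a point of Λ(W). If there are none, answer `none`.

7

Numerically β ≈ 2.41421 and β' = −1/β ≈ -0.41421.
#1 (7,18): internal coord 7 + (18)·β' = -0.45584; -0.45584 ∉ [-1.9, -0.5) → out
#2 (8,24): internal coord 8 + (24)·β' = -1.94113; -1.94113 ∉ [-1.9, -0.5) → out
#3 (16,-8): internal coord 16 + (-8)·β' = +19.31371; +19.31371 ∉ [-1.9, -0.5) → out
#4 (-7,-1): internal coord -7 + (-1)·β' = -6.58579; -6.58579 ∉ [-1.9, -0.5) → out
#5 (3,-2): internal coord 3 + (-2)·β' = +3.82843; +3.82843 ∉ [-1.9, -0.5) → out
#6 (15,-5): internal coord 15 + (-5)·β' = +17.07107; +17.07107 ∉ [-1.9, -0.5) → out
#7 (1,7): internal coord 1 + (7)·β' = -1.89949; -1.89949 ∈ [-1.9, -0.5) → IN Λ
#8 (12,19): internal coord 12 + (19)·β' = +4.12994; +4.12994 ∉ [-1.9, -0.5) → out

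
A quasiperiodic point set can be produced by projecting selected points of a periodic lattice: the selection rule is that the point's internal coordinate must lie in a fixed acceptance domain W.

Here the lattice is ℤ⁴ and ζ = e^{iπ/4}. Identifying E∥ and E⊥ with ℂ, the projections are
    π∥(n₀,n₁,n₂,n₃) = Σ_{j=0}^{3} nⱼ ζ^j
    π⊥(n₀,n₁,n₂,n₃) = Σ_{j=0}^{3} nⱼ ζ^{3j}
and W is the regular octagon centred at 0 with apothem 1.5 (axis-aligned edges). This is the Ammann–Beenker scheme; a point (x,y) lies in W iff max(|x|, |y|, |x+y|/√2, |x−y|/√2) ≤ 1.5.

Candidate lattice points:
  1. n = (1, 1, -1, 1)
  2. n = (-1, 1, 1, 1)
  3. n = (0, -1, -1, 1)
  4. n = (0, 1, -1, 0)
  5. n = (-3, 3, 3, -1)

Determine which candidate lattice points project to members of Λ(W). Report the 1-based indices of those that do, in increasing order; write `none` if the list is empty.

With ζ = e^{iπ/4} the internal vectors are ζ^0,ζ^3,ζ^6,ζ^9.
#1 (1, 1, -1, 1): internal (1.00000, 2.41421); octagon support 2.41421 vs apothem 1.5 → ∉ W
#2 (-1, 1, 1, 1): internal (-1.00000, 0.41421); octagon support 1.00000 vs apothem 1.5 → ∈ W
#3 (0, -1, -1, 1): internal (1.41421, 1.00000); octagon support 1.70711 vs apothem 1.5 → ∉ W
#4 (0, 1, -1, 0): internal (-0.70711, 1.70711); octagon support 1.70711 vs apothem 1.5 → ∉ W
#5 (-3, 3, 3, -1): internal (-5.82843, -1.58579); octagon support 5.82843 vs apothem 1.5 → ∉ W

2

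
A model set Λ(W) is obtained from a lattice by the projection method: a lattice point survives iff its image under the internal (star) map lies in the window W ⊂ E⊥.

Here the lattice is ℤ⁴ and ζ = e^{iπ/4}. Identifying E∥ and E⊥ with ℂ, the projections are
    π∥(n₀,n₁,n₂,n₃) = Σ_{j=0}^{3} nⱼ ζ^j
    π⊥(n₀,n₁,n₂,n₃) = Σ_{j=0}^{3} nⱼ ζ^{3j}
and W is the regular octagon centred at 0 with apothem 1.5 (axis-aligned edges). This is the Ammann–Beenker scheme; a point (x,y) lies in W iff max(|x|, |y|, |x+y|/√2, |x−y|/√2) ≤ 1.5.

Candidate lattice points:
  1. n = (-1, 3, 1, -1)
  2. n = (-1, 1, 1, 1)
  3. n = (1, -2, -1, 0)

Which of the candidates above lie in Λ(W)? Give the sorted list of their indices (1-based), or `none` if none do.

With ζ = e^{iπ/4} the internal vectors are ζ^0,ζ^3,ζ^6,ζ^9.
#1 (-1, 3, 1, -1): internal (-3.828427, 0.414214); octagon support 3.828427 vs apothem 1.5 → ∉ W
#2 (-1, 1, 1, 1): internal (-1.000000, 0.414214); octagon support 1.000000 vs apothem 1.5 → ∈ W
#3 (1, -2, -1, 0): internal (2.414214, -0.414214); octagon support 2.414214 vs apothem 1.5 → ∉ W

2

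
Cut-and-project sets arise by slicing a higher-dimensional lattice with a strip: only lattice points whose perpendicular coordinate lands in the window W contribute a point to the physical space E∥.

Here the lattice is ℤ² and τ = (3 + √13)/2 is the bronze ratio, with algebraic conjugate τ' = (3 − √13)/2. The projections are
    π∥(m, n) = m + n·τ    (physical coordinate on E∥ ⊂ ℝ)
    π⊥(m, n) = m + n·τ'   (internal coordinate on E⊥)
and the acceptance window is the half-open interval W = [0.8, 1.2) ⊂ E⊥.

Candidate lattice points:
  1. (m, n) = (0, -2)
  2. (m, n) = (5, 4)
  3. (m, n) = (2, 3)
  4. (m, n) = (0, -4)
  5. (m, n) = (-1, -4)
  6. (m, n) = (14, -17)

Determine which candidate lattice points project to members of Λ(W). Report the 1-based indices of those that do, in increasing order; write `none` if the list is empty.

τ' = (3−√13)/2 ≈ -0.30278.
[1] lift (0,-2): star map gives 0.60555; window check 0.8 ≤ 0.60555 < 1.2 is false → out
[2] lift (5,4): star map gives 3.78890; window check 0.8 ≤ 3.78890 < 1.2 is false → out
[3] lift (2,3): star map gives 1.09167; window check 0.8 ≤ 1.09167 < 1.2 is true → IN Λ
[4] lift (0,-4): star map gives 1.21110; window check 0.8 ≤ 1.21110 < 1.2 is false → out
[5] lift (-1,-4): star map gives 0.21110; window check 0.8 ≤ 0.21110 < 1.2 is false → out
[6] lift (14,-17): star map gives 19.14719; window check 0.8 ≤ 19.14719 < 1.2 is false → out

3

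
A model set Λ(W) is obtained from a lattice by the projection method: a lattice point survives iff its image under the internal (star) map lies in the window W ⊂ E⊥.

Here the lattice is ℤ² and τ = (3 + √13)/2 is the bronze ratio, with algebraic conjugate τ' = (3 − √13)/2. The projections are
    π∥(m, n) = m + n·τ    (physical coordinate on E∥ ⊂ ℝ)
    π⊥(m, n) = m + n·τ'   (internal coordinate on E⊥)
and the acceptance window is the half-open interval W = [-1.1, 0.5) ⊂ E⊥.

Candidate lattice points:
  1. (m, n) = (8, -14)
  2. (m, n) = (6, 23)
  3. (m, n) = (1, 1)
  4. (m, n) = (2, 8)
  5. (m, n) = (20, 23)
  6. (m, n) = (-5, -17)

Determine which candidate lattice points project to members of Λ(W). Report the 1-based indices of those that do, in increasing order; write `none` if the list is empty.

2, 4, 6

Numerically τ ≈ 3.30278 and τ' = −1/τ ≈ -0.30278.
[1] lift (8,-14): star map gives 12.23886; window check -1.1 ≤ 12.23886 < 0.5 is false → out
[2] lift (6,23): star map gives -0.96384; window check -1.1 ≤ -0.96384 < 0.5 is true → IN Λ
[3] lift (1,1): star map gives 0.69722; window check -1.1 ≤ 0.69722 < 0.5 is false → out
[4] lift (2,8): star map gives -0.42221; window check -1.1 ≤ -0.42221 < 0.5 is true → IN Λ
[5] lift (20,23): star map gives 13.03616; window check -1.1 ≤ 13.03616 < 0.5 is false → out
[6] lift (-5,-17): star map gives 0.14719; window check -1.1 ≤ 0.14719 < 0.5 is true → IN Λ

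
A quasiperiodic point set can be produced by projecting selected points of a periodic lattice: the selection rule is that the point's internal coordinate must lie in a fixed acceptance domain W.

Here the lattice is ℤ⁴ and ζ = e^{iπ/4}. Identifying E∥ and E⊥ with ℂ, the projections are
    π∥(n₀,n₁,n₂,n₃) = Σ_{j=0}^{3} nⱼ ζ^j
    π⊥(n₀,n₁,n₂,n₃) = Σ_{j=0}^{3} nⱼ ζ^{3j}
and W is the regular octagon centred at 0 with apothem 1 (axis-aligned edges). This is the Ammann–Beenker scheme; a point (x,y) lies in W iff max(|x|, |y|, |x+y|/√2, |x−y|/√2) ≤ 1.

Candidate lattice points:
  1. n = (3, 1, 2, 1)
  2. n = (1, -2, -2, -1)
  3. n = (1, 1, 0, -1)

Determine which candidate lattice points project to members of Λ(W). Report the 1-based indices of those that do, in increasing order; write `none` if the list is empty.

π⊥(n) = n₀ + n₁ζ³ + n₂ζ⁶ + n₃ζ⁹ where ζ = e^{iπ/4}.
candidate 1: n = (3, 1, 2, 1) → π⊥ ≈ (+3.00000, -0.58579); max(|x|,|y|,|x±y|/√2) = 3.00000 > 1 ⇒ ∉ W
candidate 2: n = (1, -2, -2, -1) → π⊥ ≈ (+1.70711, -0.12132); max(|x|,|y|,|x±y|/√2) = 1.70711 > 1 ⇒ ∉ W
candidate 3: n = (1, 1, 0, -1) → π⊥ ≈ (-0.41421, +0.00000); max(|x|,|y|,|x±y|/√2) = 0.41421 ≤ 1 ⇒ ∈ W

3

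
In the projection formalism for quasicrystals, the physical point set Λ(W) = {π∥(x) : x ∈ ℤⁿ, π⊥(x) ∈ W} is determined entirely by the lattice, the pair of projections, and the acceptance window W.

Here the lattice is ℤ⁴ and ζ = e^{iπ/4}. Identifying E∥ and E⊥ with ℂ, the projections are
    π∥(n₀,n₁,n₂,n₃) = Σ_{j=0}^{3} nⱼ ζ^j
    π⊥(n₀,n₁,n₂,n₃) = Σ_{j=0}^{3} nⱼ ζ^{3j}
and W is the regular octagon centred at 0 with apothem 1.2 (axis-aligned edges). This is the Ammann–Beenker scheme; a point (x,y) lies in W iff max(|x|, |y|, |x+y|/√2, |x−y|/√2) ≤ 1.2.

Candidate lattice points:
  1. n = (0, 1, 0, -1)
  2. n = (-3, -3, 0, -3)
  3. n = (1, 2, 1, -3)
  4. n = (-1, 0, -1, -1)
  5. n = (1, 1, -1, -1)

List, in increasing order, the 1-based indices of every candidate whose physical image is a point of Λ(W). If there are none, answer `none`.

5

π⊥(n) = n₀ + n₁ζ³ + n₂ζ⁶ + n₃ζ⁹ where ζ = e^{iπ/4}.
#1 (0, 1, 0, -1): internal (-1.41421, 0.00000); octagon support 1.41421 vs apothem 1.2 → ∉ W
#2 (-3, -3, 0, -3): internal (-3.00000, -4.24264); octagon support 5.12132 vs apothem 1.2 → ∉ W
#3 (1, 2, 1, -3): internal (-2.53553, -1.70711); octagon support 3.00000 vs apothem 1.2 → ∉ W
#4 (-1, 0, -1, -1): internal (-1.70711, 0.29289); octagon support 1.70711 vs apothem 1.2 → ∉ W
#5 (1, 1, -1, -1): internal (-0.41421, 1.00000); octagon support 1.00000 vs apothem 1.2 → ∈ W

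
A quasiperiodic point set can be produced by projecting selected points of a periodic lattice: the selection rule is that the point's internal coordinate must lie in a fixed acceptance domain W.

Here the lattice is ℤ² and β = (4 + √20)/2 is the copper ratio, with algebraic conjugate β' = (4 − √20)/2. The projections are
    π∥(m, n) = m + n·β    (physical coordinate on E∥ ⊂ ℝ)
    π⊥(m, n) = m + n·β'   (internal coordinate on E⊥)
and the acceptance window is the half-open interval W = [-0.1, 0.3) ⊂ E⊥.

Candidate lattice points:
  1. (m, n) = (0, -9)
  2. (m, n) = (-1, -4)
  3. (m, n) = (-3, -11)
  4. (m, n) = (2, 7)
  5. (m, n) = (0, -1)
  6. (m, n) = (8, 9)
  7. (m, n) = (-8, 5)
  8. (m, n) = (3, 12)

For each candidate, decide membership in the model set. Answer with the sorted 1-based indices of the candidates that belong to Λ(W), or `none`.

β' = (4−√20)/2 ≈ -0.23607.
#1 (0,-9): internal coord 0 + (-9)·β' = +2.12461; +2.12461 ∉ [-0.1, 0.3) → out
#2 (-1,-4): internal coord -1 + (-4)·β' = -0.05573; -0.05573 ∈ [-0.1, 0.3) → IN Λ
#3 (-3,-11): internal coord -3 + (-11)·β' = -0.40325; -0.40325 ∉ [-0.1, 0.3) → out
#4 (2,7): internal coord 2 + (7)·β' = +0.34752; +0.34752 ∉ [-0.1, 0.3) → out
#5 (0,-1): internal coord 0 + (-1)·β' = +0.23607; +0.23607 ∈ [-0.1, 0.3) → IN Λ
#6 (8,9): internal coord 8 + (9)·β' = +5.87539; +5.87539 ∉ [-0.1, 0.3) → out
#7 (-8,5): internal coord -8 + (5)·β' = -9.18034; -9.18034 ∉ [-0.1, 0.3) → out
#8 (3,12): internal coord 3 + (12)·β' = +0.16718; +0.16718 ∈ [-0.1, 0.3) → IN Λ

2, 5, 8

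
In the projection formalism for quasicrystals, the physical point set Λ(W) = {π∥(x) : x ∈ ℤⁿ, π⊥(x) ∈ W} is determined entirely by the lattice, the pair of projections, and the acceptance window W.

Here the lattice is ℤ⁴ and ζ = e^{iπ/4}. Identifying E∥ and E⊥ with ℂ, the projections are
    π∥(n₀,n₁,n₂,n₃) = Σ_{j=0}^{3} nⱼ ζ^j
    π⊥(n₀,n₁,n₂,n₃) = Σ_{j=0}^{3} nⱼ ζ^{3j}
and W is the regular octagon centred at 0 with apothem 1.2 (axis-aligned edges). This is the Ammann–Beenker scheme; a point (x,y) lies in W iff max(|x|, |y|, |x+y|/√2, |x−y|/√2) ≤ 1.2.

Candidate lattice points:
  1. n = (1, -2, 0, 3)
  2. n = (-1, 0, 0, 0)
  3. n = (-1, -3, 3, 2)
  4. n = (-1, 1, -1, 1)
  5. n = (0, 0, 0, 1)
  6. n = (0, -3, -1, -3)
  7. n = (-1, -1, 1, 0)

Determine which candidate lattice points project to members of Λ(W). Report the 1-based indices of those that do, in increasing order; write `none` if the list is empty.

2, 5

With ζ = e^{iπ/4} the internal vectors are ζ^0,ζ^3,ζ^6,ζ^9.
#1 (1, -2, 0, 3): internal (4.535534, 0.707107); octagon support 4.535534 vs apothem 1.2 → ∉ W
#2 (-1, 0, 0, 0): internal (-1.000000, 0.000000); octagon support 1.000000 vs apothem 1.2 → ∈ W
#3 (-1, -3, 3, 2): internal (2.535534, -3.707107); octagon support 4.414214 vs apothem 1.2 → ∉ W
#4 (-1, 1, -1, 1): internal (-1.000000, 2.414214); octagon support 2.414214 vs apothem 1.2 → ∉ W
#5 (0, 0, 0, 1): internal (0.707107, 0.707107); octagon support 1.000000 vs apothem 1.2 → ∈ W
#6 (0, -3, -1, -3): internal (0.000000, -3.242641); octagon support 3.242641 vs apothem 1.2 → ∉ W
#7 (-1, -1, 1, 0): internal (-0.292893, -1.707107); octagon support 1.707107 vs apothem 1.2 → ∉ W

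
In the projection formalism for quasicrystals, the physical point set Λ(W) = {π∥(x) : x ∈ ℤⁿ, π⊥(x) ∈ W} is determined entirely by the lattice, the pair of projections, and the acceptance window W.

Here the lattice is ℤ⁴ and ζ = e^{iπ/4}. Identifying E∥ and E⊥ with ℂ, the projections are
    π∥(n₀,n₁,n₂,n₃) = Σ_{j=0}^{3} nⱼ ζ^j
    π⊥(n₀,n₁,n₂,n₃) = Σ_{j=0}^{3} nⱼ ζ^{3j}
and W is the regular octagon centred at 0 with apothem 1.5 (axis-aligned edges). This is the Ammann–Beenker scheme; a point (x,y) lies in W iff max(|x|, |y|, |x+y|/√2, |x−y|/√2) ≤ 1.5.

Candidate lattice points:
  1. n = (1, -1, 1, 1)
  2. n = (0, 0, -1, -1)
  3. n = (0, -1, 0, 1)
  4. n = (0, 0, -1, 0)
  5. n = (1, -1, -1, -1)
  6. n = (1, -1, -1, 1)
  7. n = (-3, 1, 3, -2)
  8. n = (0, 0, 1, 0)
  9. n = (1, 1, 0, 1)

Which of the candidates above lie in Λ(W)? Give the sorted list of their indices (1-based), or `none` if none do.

With ζ = e^{iπ/4} the internal vectors are ζ^0,ζ^3,ζ^6,ζ^9.
candidate 1: n = (1, -1, 1, 1) → π⊥ ≈ (+2.41421, -1.00000); max(|x|,|y|,|x±y|/√2) = 2.41421 > 1.5 ⇒ ∉ W
candidate 2: n = (0, 0, -1, -1) → π⊥ ≈ (-0.70711, +0.29289); max(|x|,|y|,|x±y|/√2) = 0.70711 ≤ 1.5 ⇒ ∈ W
candidate 3: n = (0, -1, 0, 1) → π⊥ ≈ (+1.41421, +0.00000); max(|x|,|y|,|x±y|/√2) = 1.41421 ≤ 1.5 ⇒ ∈ W
candidate 4: n = (0, 0, -1, 0) → π⊥ ≈ (+0.00000, +1.00000); max(|x|,|y|,|x±y|/√2) = 1.00000 ≤ 1.5 ⇒ ∈ W
candidate 5: n = (1, -1, -1, -1) → π⊥ ≈ (+1.00000, -0.41421); max(|x|,|y|,|x±y|/√2) = 1.00000 ≤ 1.5 ⇒ ∈ W
candidate 6: n = (1, -1, -1, 1) → π⊥ ≈ (+2.41421, +1.00000); max(|x|,|y|,|x±y|/√2) = 2.41421 > 1.5 ⇒ ∉ W
candidate 7: n = (-3, 1, 3, -2) → π⊥ ≈ (-5.12132, -3.70711); max(|x|,|y|,|x±y|/√2) = 6.24264 > 1.5 ⇒ ∉ W
candidate 8: n = (0, 0, 1, 0) → π⊥ ≈ (+0.00000, -1.00000); max(|x|,|y|,|x±y|/√2) = 1.00000 ≤ 1.5 ⇒ ∈ W
candidate 9: n = (1, 1, 0, 1) → π⊥ ≈ (+1.00000, +1.41421); max(|x|,|y|,|x±y|/√2) = 1.70711 > 1.5 ⇒ ∉ W

2, 3, 4, 5, 8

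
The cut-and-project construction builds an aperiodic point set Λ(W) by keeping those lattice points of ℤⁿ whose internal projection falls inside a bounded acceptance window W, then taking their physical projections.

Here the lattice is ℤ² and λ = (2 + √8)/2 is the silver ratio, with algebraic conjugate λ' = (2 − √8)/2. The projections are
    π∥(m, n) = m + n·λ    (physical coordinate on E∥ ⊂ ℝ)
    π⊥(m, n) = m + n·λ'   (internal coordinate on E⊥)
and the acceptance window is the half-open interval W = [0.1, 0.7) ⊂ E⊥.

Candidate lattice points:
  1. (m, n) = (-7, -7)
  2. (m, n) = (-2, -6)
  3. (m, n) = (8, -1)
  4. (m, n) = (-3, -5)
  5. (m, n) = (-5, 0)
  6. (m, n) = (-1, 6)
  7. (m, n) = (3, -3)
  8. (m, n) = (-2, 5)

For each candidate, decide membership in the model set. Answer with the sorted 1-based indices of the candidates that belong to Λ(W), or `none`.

2

Numerically λ ≈ 2.4142 and λ' = −1/λ ≈ -0.4142.
[1] lift (-7,-7): star map gives -4.1005; window check 0.1 ≤ -4.1005 < 0.7 is false → out
[2] lift (-2,-6): star map gives 0.4853; window check 0.1 ≤ 0.4853 < 0.7 is true → IN Λ
[3] lift (8,-1): star map gives 8.4142; window check 0.1 ≤ 8.4142 < 0.7 is false → out
[4] lift (-3,-5): star map gives -0.9289; window check 0.1 ≤ -0.9289 < 0.7 is false → out
[5] lift (-5,0): star map gives -5.0000; window check 0.1 ≤ -5.0000 < 0.7 is false → out
[6] lift (-1,6): star map gives -3.4853; window check 0.1 ≤ -3.4853 < 0.7 is false → out
[7] lift (3,-3): star map gives 4.2426; window check 0.1 ≤ 4.2426 < 0.7 is false → out
[8] lift (-2,5): star map gives -4.0711; window check 0.1 ≤ -4.0711 < 0.7 is false → out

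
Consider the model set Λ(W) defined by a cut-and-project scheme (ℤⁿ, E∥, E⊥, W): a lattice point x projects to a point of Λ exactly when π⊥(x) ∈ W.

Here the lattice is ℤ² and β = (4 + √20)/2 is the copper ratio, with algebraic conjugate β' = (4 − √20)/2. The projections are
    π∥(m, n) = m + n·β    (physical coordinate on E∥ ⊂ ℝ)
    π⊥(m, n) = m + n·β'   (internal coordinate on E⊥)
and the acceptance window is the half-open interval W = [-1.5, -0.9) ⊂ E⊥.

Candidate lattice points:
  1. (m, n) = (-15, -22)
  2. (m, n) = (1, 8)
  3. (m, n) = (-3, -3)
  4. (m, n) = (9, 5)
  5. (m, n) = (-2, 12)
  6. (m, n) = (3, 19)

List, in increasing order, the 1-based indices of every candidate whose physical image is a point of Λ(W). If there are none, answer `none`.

6

Compute β' = (4−√20)/2 = -0.23607, so π⊥(m,n) = m -0.23607·n.
candidate 1: (m,n)=(-15,-22) → π∥ = -15-22·β ≈ -108.19350, π⊥ = -15-22·β' ≈ -9.80650 ∉ [-1.5, -0.9) ⇒ out
candidate 2: (m,n)=(1,8) → π∥ = 1+8·β ≈ 34.88854, π⊥ = 1+8·β' ≈ -0.88854 ∉ [-1.5, -0.9) ⇒ out
candidate 3: (m,n)=(-3,-3) → π∥ = -3-3·β ≈ -15.70820, π⊥ = -3-3·β' ≈ -2.29180 ∉ [-1.5, -0.9) ⇒ out
candidate 4: (m,n)=(9,5) → π∥ = 9+5·β ≈ 30.18034, π⊥ = 9+5·β' ≈ 7.81966 ∉ [-1.5, -0.9) ⇒ out
candidate 5: (m,n)=(-2,12) → π∥ = -2+12·β ≈ 48.83282, π⊥ = -2+12·β' ≈ -4.83282 ∉ [-1.5, -0.9) ⇒ out
candidate 6: (m,n)=(3,19) → π∥ = 3+19·β ≈ 83.48529, π⊥ = 3+19·β' ≈ -1.48529 ∈ [-1.5, -0.9) ⇒ IN Λ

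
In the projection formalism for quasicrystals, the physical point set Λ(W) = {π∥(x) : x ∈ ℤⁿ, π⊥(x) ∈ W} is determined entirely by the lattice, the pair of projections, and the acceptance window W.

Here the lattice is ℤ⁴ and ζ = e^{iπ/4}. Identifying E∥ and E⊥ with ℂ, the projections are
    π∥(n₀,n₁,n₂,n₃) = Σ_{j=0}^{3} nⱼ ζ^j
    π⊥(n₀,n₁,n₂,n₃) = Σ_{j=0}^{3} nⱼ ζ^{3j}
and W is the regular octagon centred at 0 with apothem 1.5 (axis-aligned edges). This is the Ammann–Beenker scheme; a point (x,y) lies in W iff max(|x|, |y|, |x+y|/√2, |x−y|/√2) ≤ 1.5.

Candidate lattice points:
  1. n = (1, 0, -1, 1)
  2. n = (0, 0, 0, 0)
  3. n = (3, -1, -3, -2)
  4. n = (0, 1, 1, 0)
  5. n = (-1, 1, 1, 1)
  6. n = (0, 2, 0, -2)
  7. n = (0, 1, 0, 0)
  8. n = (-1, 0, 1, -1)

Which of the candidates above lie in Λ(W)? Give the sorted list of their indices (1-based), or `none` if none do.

Internal map: ζ^{3j} for j=0..3 gives (1,0), (−√2/2,√2/2), (0,−1), (√2/2,√2/2).
#1 (1, 0, -1, 1): internal (1.70711, 1.70711); octagon support 2.41421 vs apothem 1.5 → ∉ W
#2 (0, 0, 0, 0): internal (0.00000, 0.00000); octagon support 0.00000 vs apothem 1.5 → ∈ W
#3 (3, -1, -3, -2): internal (2.29289, 0.87868); octagon support 2.29289 vs apothem 1.5 → ∉ W
#4 (0, 1, 1, 0): internal (-0.70711, -0.29289); octagon support 0.70711 vs apothem 1.5 → ∈ W
#5 (-1, 1, 1, 1): internal (-1.00000, 0.41421); octagon support 1.00000 vs apothem 1.5 → ∈ W
#6 (0, 2, 0, -2): internal (-2.82843, 0.00000); octagon support 2.82843 vs apothem 1.5 → ∉ W
#7 (0, 1, 0, 0): internal (-0.70711, 0.70711); octagon support 1.00000 vs apothem 1.5 → ∈ W
#8 (-1, 0, 1, -1): internal (-1.70711, -1.70711); octagon support 2.41421 vs apothem 1.5 → ∉ W

2, 4, 5, 7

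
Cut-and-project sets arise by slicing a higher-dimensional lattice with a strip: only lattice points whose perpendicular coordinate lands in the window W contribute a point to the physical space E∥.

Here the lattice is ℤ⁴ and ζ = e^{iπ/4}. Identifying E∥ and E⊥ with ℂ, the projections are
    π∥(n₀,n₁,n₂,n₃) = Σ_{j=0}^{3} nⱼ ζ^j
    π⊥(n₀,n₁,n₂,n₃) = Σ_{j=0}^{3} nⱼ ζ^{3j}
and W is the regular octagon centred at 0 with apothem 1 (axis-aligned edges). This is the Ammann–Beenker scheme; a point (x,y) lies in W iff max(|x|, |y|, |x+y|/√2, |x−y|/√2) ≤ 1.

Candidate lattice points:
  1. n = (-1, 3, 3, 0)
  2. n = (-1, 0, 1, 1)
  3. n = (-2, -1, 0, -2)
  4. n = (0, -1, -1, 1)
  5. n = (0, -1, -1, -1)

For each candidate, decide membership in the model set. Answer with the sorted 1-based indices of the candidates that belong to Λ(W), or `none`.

2, 5

Internal map: ζ^{3j} for j=0..3 gives (1,0), (−√2/2,√2/2), (0,−1), (√2/2,√2/2).
candidate 1: n = (-1, 3, 3, 0) → π⊥ ≈ (-3.12132, -0.87868); max(|x|,|y|,|x±y|/√2) = 3.12132 > 1 ⇒ ∉ W
candidate 2: n = (-1, 0, 1, 1) → π⊥ ≈ (-0.29289, -0.29289); max(|x|,|y|,|x±y|/√2) = 0.41421 ≤ 1 ⇒ ∈ W
candidate 3: n = (-2, -1, 0, -2) → π⊥ ≈ (-2.70711, -2.12132); max(|x|,|y|,|x±y|/√2) = 3.41421 > 1 ⇒ ∉ W
candidate 4: n = (0, -1, -1, 1) → π⊥ ≈ (+1.41421, +1.00000); max(|x|,|y|,|x±y|/√2) = 1.70711 > 1 ⇒ ∉ W
candidate 5: n = (0, -1, -1, -1) → π⊥ ≈ (+0.00000, -0.41421); max(|x|,|y|,|x±y|/√2) = 0.41421 ≤ 1 ⇒ ∈ W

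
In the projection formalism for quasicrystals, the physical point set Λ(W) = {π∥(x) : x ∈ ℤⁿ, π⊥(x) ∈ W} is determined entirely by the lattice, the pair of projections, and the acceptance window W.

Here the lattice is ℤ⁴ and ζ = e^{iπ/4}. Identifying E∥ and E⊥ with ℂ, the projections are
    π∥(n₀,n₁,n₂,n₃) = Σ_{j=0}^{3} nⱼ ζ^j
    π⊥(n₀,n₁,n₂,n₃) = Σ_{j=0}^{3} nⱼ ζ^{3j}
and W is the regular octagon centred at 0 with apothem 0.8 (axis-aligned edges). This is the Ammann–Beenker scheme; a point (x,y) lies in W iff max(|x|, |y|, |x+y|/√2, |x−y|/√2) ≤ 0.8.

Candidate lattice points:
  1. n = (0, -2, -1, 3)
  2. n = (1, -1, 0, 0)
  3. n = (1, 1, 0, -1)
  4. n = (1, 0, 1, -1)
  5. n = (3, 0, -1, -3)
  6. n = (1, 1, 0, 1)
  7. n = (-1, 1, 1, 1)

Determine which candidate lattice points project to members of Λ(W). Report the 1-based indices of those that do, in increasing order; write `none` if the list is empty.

3

Internal map: ζ^{3j} for j=0..3 gives (1,0), (−√2/2,√2/2), (0,−1), (√2/2,√2/2).
candidate 1: n = (0, -2, -1, 3) → π⊥ ≈ (+3.535534, +1.707107); max(|x|,|y|,|x±y|/√2) = 3.707107 > 0.8 ⇒ ∉ W
candidate 2: n = (1, -1, 0, 0) → π⊥ ≈ (+1.707107, -0.707107); max(|x|,|y|,|x±y|/√2) = 1.707107 > 0.8 ⇒ ∉ W
candidate 3: n = (1, 1, 0, -1) → π⊥ ≈ (-0.414214, +0.000000); max(|x|,|y|,|x±y|/√2) = 0.414214 ≤ 0.8 ⇒ ∈ W
candidate 4: n = (1, 0, 1, -1) → π⊥ ≈ (+0.292893, -1.707107); max(|x|,|y|,|x±y|/√2) = 1.707107 > 0.8 ⇒ ∉ W
candidate 5: n = (3, 0, -1, -3) → π⊥ ≈ (+0.878680, -1.121320); max(|x|,|y|,|x±y|/√2) = 1.414214 > 0.8 ⇒ ∉ W
candidate 6: n = (1, 1, 0, 1) → π⊥ ≈ (+1.000000, +1.414214); max(|x|,|y|,|x±y|/√2) = 1.707107 > 0.8 ⇒ ∉ W
candidate 7: n = (-1, 1, 1, 1) → π⊥ ≈ (-1.000000, +0.414214); max(|x|,|y|,|x±y|/√2) = 1.000000 > 0.8 ⇒ ∉ W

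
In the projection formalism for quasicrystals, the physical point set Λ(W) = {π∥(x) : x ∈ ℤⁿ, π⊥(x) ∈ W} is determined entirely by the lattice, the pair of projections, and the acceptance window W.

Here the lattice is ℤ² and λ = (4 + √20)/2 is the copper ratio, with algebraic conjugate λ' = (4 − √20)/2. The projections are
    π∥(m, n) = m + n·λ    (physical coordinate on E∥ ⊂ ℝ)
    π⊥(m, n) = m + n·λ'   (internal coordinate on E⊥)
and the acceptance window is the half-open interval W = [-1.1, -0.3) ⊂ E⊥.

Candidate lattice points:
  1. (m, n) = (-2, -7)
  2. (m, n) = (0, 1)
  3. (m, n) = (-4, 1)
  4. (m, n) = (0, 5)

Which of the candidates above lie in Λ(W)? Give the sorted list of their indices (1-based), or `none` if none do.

1

λ' = (4−√20)/2 ≈ -0.2361.
candidate 1: (m,n)=(-2,-7) → π∥ = -2-7·λ ≈ -31.6525, π⊥ = -2-7·λ' ≈ -0.3475 ∈ [-1.1, -0.3) ⇒ IN Λ
candidate 2: (m,n)=(0,1) → π∥ = 0+1·λ ≈ 4.2361, π⊥ = 0+1·λ' ≈ -0.2361 ∉ [-1.1, -0.3) ⇒ out
candidate 3: (m,n)=(-4,1) → π∥ = -4+1·λ ≈ 0.2361, π⊥ = -4+1·λ' ≈ -4.2361 ∉ [-1.1, -0.3) ⇒ out
candidate 4: (m,n)=(0,5) → π∥ = 0+5·λ ≈ 21.1803, π⊥ = 0+5·λ' ≈ -1.1803 ∉ [-1.1, -0.3) ⇒ out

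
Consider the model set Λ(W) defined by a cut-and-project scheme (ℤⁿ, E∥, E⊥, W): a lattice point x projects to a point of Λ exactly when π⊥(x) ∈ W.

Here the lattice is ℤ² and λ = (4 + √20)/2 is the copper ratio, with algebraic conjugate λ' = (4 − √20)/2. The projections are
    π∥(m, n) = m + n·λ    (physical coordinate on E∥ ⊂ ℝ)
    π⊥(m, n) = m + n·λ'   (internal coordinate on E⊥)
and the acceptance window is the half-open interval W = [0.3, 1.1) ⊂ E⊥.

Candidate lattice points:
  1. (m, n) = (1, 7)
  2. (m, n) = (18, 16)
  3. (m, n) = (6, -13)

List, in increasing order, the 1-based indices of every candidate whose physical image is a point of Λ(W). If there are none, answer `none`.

none

Numerically λ ≈ 4.2361 and λ' = −1/λ ≈ -0.2361.
candidate 1: (m,n)=(1,7) → π∥ = 1+7·λ ≈ 30.6525, π⊥ = 1+7·λ' ≈ -0.6525 ∉ [0.3, 1.1) ⇒ out
candidate 2: (m,n)=(18,16) → π∥ = 18+16·λ ≈ 85.7771, π⊥ = 18+16·λ' ≈ 14.2229 ∉ [0.3, 1.1) ⇒ out
candidate 3: (m,n)=(6,-13) → π∥ = 6-13·λ ≈ -49.0689, π⊥ = 6-13·λ' ≈ 9.0689 ∉ [0.3, 1.1) ⇒ out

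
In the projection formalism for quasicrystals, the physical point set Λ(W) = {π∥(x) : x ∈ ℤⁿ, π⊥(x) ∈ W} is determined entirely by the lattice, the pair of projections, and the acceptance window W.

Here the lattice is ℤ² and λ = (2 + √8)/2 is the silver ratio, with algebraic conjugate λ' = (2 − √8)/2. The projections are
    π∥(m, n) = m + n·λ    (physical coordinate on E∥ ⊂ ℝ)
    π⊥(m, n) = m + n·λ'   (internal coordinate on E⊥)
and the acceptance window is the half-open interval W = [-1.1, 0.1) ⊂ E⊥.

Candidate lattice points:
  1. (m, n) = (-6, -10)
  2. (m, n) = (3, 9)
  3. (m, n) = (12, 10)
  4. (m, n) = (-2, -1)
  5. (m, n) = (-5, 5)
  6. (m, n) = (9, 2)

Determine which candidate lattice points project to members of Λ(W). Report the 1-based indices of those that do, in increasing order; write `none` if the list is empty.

2

Numerically λ ≈ 2.41421 and λ' = −1/λ ≈ -0.41421.
#1 (-6,-10): internal coord -6 + (-10)·λ' = -1.85786; -1.85786 ∉ [-1.1, 0.1) → out
#2 (3,9): internal coord 3 + (9)·λ' = -0.72792; -0.72792 ∈ [-1.1, 0.1) → IN Λ
#3 (12,10): internal coord 12 + (10)·λ' = +7.85786; +7.85786 ∉ [-1.1, 0.1) → out
#4 (-2,-1): internal coord -2 + (-1)·λ' = -1.58579; -1.58579 ∉ [-1.1, 0.1) → out
#5 (-5,5): internal coord -5 + (5)·λ' = -7.07107; -7.07107 ∉ [-1.1, 0.1) → out
#6 (9,2): internal coord 9 + (2)·λ' = +8.17157; +8.17157 ∉ [-1.1, 0.1) → out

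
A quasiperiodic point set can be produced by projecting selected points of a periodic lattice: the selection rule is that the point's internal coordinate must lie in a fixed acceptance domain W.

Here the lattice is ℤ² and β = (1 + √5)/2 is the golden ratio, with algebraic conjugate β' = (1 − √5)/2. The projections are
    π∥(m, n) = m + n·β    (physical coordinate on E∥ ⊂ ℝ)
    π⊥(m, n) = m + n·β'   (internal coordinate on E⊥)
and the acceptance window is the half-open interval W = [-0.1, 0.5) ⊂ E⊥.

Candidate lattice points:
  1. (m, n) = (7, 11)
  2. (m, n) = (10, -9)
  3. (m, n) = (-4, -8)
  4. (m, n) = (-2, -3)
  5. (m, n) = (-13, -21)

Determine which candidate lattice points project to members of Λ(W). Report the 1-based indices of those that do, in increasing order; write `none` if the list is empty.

1, 5

Compute β' = (1−√5)/2 = -0.61803, so π⊥(m,n) = m -0.61803·n.
[1] lift (7,11): star map gives 0.20163; window check -0.1 ≤ 0.20163 < 0.5 is true → IN Λ
[2] lift (10,-9): star map gives 15.56231; window check -0.1 ≤ 15.56231 < 0.5 is false → out
[3] lift (-4,-8): star map gives 0.94427; window check -0.1 ≤ 0.94427 < 0.5 is false → out
[4] lift (-2,-3): star map gives -0.14590; window check -0.1 ≤ -0.14590 < 0.5 is false → out
[5] lift (-13,-21): star map gives -0.02129; window check -0.1 ≤ -0.02129 < 0.5 is true → IN Λ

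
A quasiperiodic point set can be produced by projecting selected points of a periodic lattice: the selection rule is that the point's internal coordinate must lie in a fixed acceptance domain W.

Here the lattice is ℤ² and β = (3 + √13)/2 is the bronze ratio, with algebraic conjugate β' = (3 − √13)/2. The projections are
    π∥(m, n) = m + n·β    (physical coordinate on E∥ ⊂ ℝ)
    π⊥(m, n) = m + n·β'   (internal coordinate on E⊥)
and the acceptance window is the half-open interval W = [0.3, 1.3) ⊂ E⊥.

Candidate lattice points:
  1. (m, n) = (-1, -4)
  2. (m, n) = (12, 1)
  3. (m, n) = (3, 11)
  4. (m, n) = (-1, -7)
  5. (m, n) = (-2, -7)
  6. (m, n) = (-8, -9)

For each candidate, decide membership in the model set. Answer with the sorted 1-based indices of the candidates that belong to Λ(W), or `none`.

4

Compute β' = (3−√13)/2 = -0.30278, so π⊥(m,n) = m -0.30278·n.
[1] lift (-1,-4): star map gives 0.21110; window check 0.3 ≤ 0.21110 < 1.3 is false → out
[2] lift (12,1): star map gives 11.69722; window check 0.3 ≤ 11.69722 < 1.3 is false → out
[3] lift (3,11): star map gives -0.33053; window check 0.3 ≤ -0.33053 < 1.3 is false → out
[4] lift (-1,-7): star map gives 1.11943; window check 0.3 ≤ 1.11943 < 1.3 is true → IN Λ
[5] lift (-2,-7): star map gives 0.11943; window check 0.3 ≤ 0.11943 < 1.3 is false → out
[6] lift (-8,-9): star map gives -5.27502; window check 0.3 ≤ -5.27502 < 1.3 is false → out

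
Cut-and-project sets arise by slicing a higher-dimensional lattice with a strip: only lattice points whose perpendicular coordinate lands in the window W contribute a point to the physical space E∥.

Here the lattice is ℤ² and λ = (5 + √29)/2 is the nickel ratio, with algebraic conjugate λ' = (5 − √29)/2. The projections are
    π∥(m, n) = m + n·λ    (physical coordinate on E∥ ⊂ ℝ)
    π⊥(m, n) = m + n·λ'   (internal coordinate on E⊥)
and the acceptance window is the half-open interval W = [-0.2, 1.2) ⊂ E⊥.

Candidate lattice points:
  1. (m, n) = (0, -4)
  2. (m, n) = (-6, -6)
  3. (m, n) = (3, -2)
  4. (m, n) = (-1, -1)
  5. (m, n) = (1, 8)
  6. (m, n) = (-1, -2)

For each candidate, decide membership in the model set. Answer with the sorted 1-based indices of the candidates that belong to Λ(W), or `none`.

Numerically λ ≈ 5.192582 and λ' = −1/λ ≈ -0.192582.
[1] lift (0,-4): star map gives 0.770330; window check -0.2 ≤ 0.770330 < 1.2 is true → IN Λ
[2] lift (-6,-6): star map gives -4.844506; window check -0.2 ≤ -4.844506 < 1.2 is false → out
[3] lift (3,-2): star map gives 3.385165; window check -0.2 ≤ 3.385165 < 1.2 is false → out
[4] lift (-1,-1): star map gives -0.807418; window check -0.2 ≤ -0.807418 < 1.2 is false → out
[5] lift (1,8): star map gives -0.540659; window check -0.2 ≤ -0.540659 < 1.2 is false → out
[6] lift (-1,-2): star map gives -0.614835; window check -0.2 ≤ -0.614835 < 1.2 is false → out

1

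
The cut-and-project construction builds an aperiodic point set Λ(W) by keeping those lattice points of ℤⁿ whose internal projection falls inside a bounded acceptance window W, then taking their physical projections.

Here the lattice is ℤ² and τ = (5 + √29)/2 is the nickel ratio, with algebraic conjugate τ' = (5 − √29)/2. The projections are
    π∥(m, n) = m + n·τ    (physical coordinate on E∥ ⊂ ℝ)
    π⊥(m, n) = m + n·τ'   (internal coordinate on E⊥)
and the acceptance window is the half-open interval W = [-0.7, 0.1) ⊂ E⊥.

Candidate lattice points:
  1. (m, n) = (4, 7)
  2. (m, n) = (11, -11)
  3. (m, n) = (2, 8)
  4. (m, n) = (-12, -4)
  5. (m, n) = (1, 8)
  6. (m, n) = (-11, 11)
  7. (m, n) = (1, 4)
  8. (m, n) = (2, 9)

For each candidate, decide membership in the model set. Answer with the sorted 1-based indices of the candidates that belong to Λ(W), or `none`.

5

Compute τ' = (5−√29)/2 = -0.1926, so π⊥(m,n) = m -0.1926·n.
[1] lift (4,7): star map gives 2.6519; window check -0.7 ≤ 2.6519 < 0.1 is false → out
[2] lift (11,-11): star map gives 13.1184; window check -0.7 ≤ 13.1184 < 0.1 is false → out
[3] lift (2,8): star map gives 0.4593; window check -0.7 ≤ 0.4593 < 0.1 is false → out
[4] lift (-12,-4): star map gives -11.2297; window check -0.7 ≤ -11.2297 < 0.1 is false → out
[5] lift (1,8): star map gives -0.5407; window check -0.7 ≤ -0.5407 < 0.1 is true → IN Λ
[6] lift (-11,11): star map gives -13.1184; window check -0.7 ≤ -13.1184 < 0.1 is false → out
[7] lift (1,4): star map gives 0.2297; window check -0.7 ≤ 0.2297 < 0.1 is false → out
[8] lift (2,9): star map gives 0.2668; window check -0.7 ≤ 0.2668 < 0.1 is false → out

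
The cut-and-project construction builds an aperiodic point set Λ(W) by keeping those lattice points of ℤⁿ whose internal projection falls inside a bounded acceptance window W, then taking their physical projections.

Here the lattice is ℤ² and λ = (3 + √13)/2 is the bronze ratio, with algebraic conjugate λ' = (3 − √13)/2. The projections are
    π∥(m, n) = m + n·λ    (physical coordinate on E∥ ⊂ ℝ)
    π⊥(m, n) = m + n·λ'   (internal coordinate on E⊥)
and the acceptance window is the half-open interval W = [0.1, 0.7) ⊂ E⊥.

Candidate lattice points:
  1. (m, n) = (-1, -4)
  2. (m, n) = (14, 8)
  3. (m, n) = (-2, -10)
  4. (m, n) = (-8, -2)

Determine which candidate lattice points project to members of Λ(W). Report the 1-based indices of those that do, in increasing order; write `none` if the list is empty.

Compute λ' = (3−√13)/2 = -0.30278, so π⊥(m,n) = m -0.30278·n.
candidate 1: (m,n)=(-1,-4) → π∥ = -1-4·λ ≈ -14.21110, π⊥ = -1-4·λ' ≈ 0.21110 ∈ [0.1, 0.7) ⇒ IN Λ
candidate 2: (m,n)=(14,8) → π∥ = 14+8·λ ≈ 40.42221, π⊥ = 14+8·λ' ≈ 11.57779 ∉ [0.1, 0.7) ⇒ out
candidate 3: (m,n)=(-2,-10) → π∥ = -2-10·λ ≈ -35.02776, π⊥ = -2-10·λ' ≈ 1.02776 ∉ [0.1, 0.7) ⇒ out
candidate 4: (m,n)=(-8,-2) → π∥ = -8-2·λ ≈ -14.60555, π⊥ = -8-2·λ' ≈ -7.39445 ∉ [0.1, 0.7) ⇒ out

1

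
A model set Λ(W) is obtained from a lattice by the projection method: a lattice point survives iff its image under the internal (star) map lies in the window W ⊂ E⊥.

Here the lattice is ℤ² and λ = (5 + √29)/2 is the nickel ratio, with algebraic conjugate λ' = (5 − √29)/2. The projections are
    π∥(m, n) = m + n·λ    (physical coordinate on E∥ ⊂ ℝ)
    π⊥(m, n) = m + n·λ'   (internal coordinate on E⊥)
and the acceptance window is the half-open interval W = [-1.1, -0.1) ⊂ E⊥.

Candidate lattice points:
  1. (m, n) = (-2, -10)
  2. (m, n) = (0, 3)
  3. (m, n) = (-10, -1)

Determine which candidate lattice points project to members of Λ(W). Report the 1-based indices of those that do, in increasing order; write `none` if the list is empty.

2

Numerically λ ≈ 5.192582 and λ' = −1/λ ≈ -0.192582.
[1] lift (-2,-10): star map gives -0.074176; window check -1.1 ≤ -0.074176 < -0.1 is false → out
[2] lift (0,3): star map gives -0.577747; window check -1.1 ≤ -0.577747 < -0.1 is true → IN Λ
[3] lift (-10,-1): star map gives -9.807418; window check -1.1 ≤ -9.807418 < -0.1 is false → out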